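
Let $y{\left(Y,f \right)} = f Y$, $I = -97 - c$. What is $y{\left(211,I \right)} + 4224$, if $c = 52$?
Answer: $-27215$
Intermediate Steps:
$I = -149$ ($I = -97 - 52 = -149$)
$y{\left(Y,f \right)} = Y f$
$y{\left(211,I \right)} + 4224 = 211 \left(-149\right) + 4224 = -31439 + 4224 = -27215$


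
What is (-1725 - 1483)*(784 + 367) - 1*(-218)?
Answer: -3692190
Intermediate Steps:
(-1725 - 1483)*(784 + 367) - 1*(-218) = -3208*1151 + 218 = -3692408 + 218 = -3692190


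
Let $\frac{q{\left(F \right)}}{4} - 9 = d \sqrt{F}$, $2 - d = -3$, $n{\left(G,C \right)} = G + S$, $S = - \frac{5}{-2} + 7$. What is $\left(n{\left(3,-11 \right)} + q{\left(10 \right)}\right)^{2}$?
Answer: $\frac{25409}{4} + 1940 \sqrt{10} \approx 12487.0$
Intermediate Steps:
$S = \frac{19}{2}$ ($S = \left(-5\right) \left(- \frac{1}{2}\right) + 7 = \frac{5}{2} + 7 = \frac{19}{2} \approx 9.5$)
$n{\left(G,C \right)} = \frac{19}{2} + G$ ($n{\left(G,C \right)} = G + \frac{19}{2} = \frac{19}{2} + G$)
$d = 5$ ($d = 2 - -3 = 2 + 3 = 5$)
$q{\left(F \right)} = 36 + 20 \sqrt{F}$ ($q{\left(F \right)} = 36 + 4 \cdot 5 \sqrt{F} = 36 + 20 \sqrt{F}$)
$\left(n{\left(3,-11 \right)} + q{\left(10 \right)}\right)^{2} = \left(\left(\frac{19}{2} + 3\right) + \left(36 + 20 \sqrt{10}\right)\right)^{2} = \left(\frac{25}{2} + \left(36 + 20 \sqrt{10}\right)\right)^{2} = \left(\frac{97}{2} + 20 \sqrt{10}\right)^{2}$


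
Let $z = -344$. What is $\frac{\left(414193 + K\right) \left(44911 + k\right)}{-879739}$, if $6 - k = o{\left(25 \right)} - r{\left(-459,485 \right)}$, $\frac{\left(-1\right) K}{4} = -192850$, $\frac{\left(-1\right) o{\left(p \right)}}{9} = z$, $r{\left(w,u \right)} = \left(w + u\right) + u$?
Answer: $- \frac{460445164}{8071} \approx -57049.0$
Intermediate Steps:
$r{\left(w,u \right)} = w + 2 u$ ($r{\left(w,u \right)} = \left(u + w\right) + u = w + 2 u$)
$o{\left(p \right)} = 3096$ ($o{\left(p \right)} = \left(-9\right) \left(-344\right) = 3096$)
$K = 771400$ ($K = \left(-4\right) \left(-192850\right) = 771400$)
$k = -2579$ ($k = 6 - \left(3096 - \left(-459 + 2 \cdot 485\right)\right) = 6 - \left(3096 - \left(-459 + 970\right)\right) = 6 - \left(3096 - 511\right) = 6 - 2585 = -2579$)
$\frac{\left(414193 + K\right) \left(44911 + k\right)}{-879739} = \frac{\left(414193 + 771400\right) \left(44911 - 2579\right)}{-879739} = 1185593 \cdot 42332 \left(- \frac{1}{879739}\right) = 50188522876 \left(- \frac{1}{879739}\right) = - \frac{460445164}{8071}$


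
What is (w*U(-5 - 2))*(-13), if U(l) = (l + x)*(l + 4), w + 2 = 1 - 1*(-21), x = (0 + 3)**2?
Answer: 1560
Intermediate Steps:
x = 9 (x = 3**2 = 9)
w = 20 (w = -2 + (1 - 1*(-21)) = -2 + (1 + 21) = -2 + 22 = 20)
U(l) = (4 + l)*(9 + l) (U(l) = (l + 9)*(l + 4) = (9 + l)*(4 + l) = (4 + l)*(9 + l))
(w*U(-5 - 2))*(-13) = (20*(36 + (-5 - 2)**2 + 13*(-5 - 2)))*(-13) = (20*(36 + (-7)**2 + 13*(-7)))*(-13) = (20*(36 + 49 - 91))*(-13) = (20*(-6))*(-13) = -120*(-13) = 1560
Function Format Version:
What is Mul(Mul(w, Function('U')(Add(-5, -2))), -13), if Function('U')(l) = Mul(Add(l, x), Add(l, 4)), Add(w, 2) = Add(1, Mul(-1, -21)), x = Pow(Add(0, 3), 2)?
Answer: 1560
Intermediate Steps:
x = 9 (x = Pow(3, 2) = 9)
w = 20 (w = Add(-2, Add(1, Mul(-1, -21))) = Add(-2, Add(1, 21)) = Add(-2, 22) = 20)
Function('U')(l) = Mul(Add(4, l), Add(9, l)) (Function('U')(l) = Mul(Add(l, 9), Add(l, 4)) = Mul(Add(9, l), Add(4, l)) = Mul(Add(4, l), Add(9, l)))
Mul(Mul(w, Function('U')(Add(-5, -2))), -13) = Mul(Mul(20, Add(36, Pow(Add(-5, -2), 2), Mul(13, Add(-5, -2)))), -13) = Mul(Mul(20, Add(36, Pow(-7, 2), Mul(13, -7))), -13) = Mul(Mul(20, Add(36, 49, -91)), -13) = Mul(Mul(20, -6), -13) = Mul(-120, -13) = 1560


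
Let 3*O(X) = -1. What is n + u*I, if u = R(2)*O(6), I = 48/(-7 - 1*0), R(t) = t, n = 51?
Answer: 389/7 ≈ 55.571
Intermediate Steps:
O(X) = -⅓ (O(X) = (⅓)*(-1) = -⅓)
I = -48/7 (I = 48/(-7 + 0) = 48/(-7) = 48*(-⅐) = -48/7 ≈ -6.8571)
u = -⅔ (u = 2*(-⅓) = -⅔ ≈ -0.66667)
n + u*I = 51 - ⅔*(-48/7) = 51 + 32/7 = 389/7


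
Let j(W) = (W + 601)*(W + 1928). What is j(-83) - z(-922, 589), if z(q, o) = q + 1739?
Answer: 954893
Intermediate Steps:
j(W) = (601 + W)*(1928 + W)
z(q, o) = 1739 + q
j(-83) - z(-922, 589) = (1158728 + (-83)**2 + 2529*(-83)) - (1739 - 922) = (1158728 + 6889 - 209907) - 1*817 = 955710 - 817 = 954893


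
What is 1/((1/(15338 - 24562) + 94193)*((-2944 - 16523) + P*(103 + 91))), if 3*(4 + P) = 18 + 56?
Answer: -9224/13430180846721 ≈ -6.8681e-10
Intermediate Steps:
P = 62/3 (P = -4 + (18 + 56)/3 = -4 + (⅓)*74 = -4 + 74/3 = 62/3 ≈ 20.667)
1/((1/(15338 - 24562) + 94193)*((-2944 - 16523) + P*(103 + 91))) = 1/((1/(15338 - 24562) + 94193)*((-2944 - 16523) + 62*(103 + 91)/3)) = 1/((1/(-9224) + 94193)*(-19467 + (62/3)*194)) = 1/((-1/9224 + 94193)*(-19467 + 12028/3)) = 1/((868836231/9224)*(-46373/3)) = (9224/868836231)*(-3/46373) = -9224/13430180846721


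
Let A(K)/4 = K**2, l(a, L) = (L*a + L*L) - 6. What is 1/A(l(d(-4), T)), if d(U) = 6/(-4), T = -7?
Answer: 1/11449 ≈ 8.7344e-5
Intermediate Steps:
d(U) = -3/2 (d(U) = 6*(-1/4) = -3/2)
l(a, L) = -6 + L**2 + L*a (l(a, L) = (L*a + L**2) - 6 = (L**2 + L*a) - 6 = -6 + L**2 + L*a)
A(K) = 4*K**2
1/A(l(d(-4), T)) = 1/(4*(-6 + (-7)**2 - 7*(-3/2))**2) = 1/(4*(-6 + 49 + 21/2)**2) = 1/(4*(107/2)**2) = 1/(4*(11449/4)) = 1/11449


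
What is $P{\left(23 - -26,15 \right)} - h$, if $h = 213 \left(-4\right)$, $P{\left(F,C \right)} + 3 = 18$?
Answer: $867$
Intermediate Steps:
$P{\left(F,C \right)} = 15$ ($P{\left(F,C \right)} = -3 + 18 = 15$)
$h = -852$
$P{\left(23 - -26,15 \right)} - h = 15 - -852 = 15 + 852 = 867$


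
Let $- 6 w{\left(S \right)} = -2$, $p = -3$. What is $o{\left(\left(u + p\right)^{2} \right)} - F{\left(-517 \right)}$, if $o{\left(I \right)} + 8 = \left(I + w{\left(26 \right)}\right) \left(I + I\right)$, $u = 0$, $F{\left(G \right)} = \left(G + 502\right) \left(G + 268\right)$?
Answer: $-3575$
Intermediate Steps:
$F{\left(G \right)} = \left(268 + G\right) \left(502 + G\right)$ ($F{\left(G \right)} = \left(502 + G\right) \left(268 + G\right) = \left(268 + G\right) \left(502 + G\right)$)
$w{\left(S \right)} = \frac{1}{3}$ ($w{\left(S \right)} = \left(- \frac{1}{6}\right) \left(-2\right) = \frac{1}{3}$)
$o{\left(I \right)} = -8 + 2 I \left(\frac{1}{3} + I\right)$ ($o{\left(I \right)} = -8 + \left(I + \frac{1}{3}\right) \left(I + I\right) = -8 + \left(\frac{1}{3} + I\right) 2 I = -8 + 2 I \left(\frac{1}{3} + I\right)$)
$o{\left(\left(u + p\right)^{2} \right)} - F{\left(-517 \right)} = \left(-8 + 2 \left(\left(0 - 3\right)^{2}\right)^{2} + \frac{2 \left(0 - 3\right)^{2}}{3}\right) - \left(134536 + \left(-517\right)^{2} + 770 \left(-517\right)\right) = \left(-8 + 2 \left(\left(-3\right)^{2}\right)^{2} + \frac{2 \left(-3\right)^{2}}{3}\right) - \left(134536 + 267289 - 398090\right) = \left(-8 + 2 \cdot 9^{2} + \frac{2}{3} \cdot 9\right) - 3735 = \left(-8 + 2 \cdot 81 + 6\right) - 3735 = \left(-8 + 162 + 6\right) - 3735 = 160 - 3735 = -3575$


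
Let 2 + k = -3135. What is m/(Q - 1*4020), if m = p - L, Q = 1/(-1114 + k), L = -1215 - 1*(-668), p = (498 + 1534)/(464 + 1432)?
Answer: -184058381/1350032659 ≈ -0.13634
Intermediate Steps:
k = -3137 (k = -2 - 3135 = -3137)
p = 254/237 (p = 2032/1896 = 2032*(1/1896) = 254/237 ≈ 1.0717)
L = -547 (L = -1215 + 668 = -547)
Q = -1/4251 (Q = 1/(-1114 - 3137) = 1/(-4251) = -1/4251 ≈ -0.00023524)
m = 129893/237 (m = 254/237 - 1*(-547) = 254/237 + 547 = 129893/237 ≈ 548.07)
m/(Q - 1*4020) = 129893/(237*(-1/4251 - 1*4020)) = 129893/(237*(-1/4251 - 4020)) = 129893/(237*(-17089021/4251)) = (129893/237)*(-4251/17089021) = -184058381/1350032659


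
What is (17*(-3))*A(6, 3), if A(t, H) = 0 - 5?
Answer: 255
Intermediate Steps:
A(t, H) = -5
(17*(-3))*A(6, 3) = (17*(-3))*(-5) = -51*(-5) = 255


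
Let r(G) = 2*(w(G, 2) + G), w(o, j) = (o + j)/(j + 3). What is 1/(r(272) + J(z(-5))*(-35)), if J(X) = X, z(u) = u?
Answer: 5/4143 ≈ 0.0012069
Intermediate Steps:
w(o, j) = (j + o)/(3 + j)
r(G) = ⅘ + 12*G/5 (r(G) = 2*((2 + G)/(3 + 2) + G) = 2*((2 + G)/5 + G) = 2*((⅖ + G/5) + G) = 2*(⅖ + 6*G/5) = ⅘ + 12*G/5)
1/(r(272) + J(z(-5))*(-35)) = 1/((⅘ + (12/5)*272) - 5*(-35)) = 1/((⅘ + 3264/5) + 175) = 1/(3268/5 + 175) = 1/(4143/5) = 5/4143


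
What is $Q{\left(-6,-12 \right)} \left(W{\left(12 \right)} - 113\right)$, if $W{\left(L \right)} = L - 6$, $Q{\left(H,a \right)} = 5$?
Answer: $-535$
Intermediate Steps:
$W{\left(L \right)} = -6 + L$
$Q{\left(-6,-12 \right)} \left(W{\left(12 \right)} - 113\right) = 5 \left(\left(-6 + 12\right) - 113\right) = 5 \left(6 - 113\right) = 5 \left(-107\right) = -535$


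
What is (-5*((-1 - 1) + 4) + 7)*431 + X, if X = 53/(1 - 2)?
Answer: -1346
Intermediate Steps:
X = -53 (X = 53/(-1) = 53*(-1) = -53)
(-5*((-1 - 1) + 4) + 7)*431 + X = (-5*((-1 - 1) + 4) + 7)*431 - 53 = (-5*(-2 + 4) + 7)*431 - 53 = (-5*2 + 7)*431 - 53 = (-10 + 7)*431 - 53 = -3*431 - 53 = -1293 - 53 = -1346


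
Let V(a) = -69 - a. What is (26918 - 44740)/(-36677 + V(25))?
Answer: 2546/5253 ≈ 0.48468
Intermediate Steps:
(26918 - 44740)/(-36677 + V(25)) = (26918 - 44740)/(-36677 + (-69 - 1*25)) = -17822/(-36677 + (-69 - 25)) = -17822/(-36677 - 94) = -17822/(-36771) = -17822*(-1/36771) = 2546/5253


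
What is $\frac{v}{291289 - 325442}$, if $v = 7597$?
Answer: $- \frac{7597}{34153} \approx -0.22244$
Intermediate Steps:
$\frac{v}{291289 - 325442} = \frac{7597}{291289 - 325442} = \frac{7597}{-34153} = 7597 \left(- \frac{1}{34153}\right) = - \frac{7597}{34153}$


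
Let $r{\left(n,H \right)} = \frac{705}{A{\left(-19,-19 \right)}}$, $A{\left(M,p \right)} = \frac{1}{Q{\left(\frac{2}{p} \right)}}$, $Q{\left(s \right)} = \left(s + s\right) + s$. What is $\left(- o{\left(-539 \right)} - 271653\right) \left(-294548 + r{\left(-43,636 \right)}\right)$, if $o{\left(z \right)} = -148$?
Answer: $\frac{1520602306210}{19} \approx 8.0032 \cdot 10^{10}$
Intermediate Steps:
$Q{\left(s \right)} = 3 s$ ($Q{\left(s \right)} = 2 s + s = 3 s$)
$A{\left(M,p \right)} = \frac{p}{6}$ ($A{\left(M,p \right)} = \frac{1}{3 \frac{2}{p}} = \frac{1}{6 \frac{1}{p}} = \frac{p}{6}$)
$r{\left(n,H \right)} = - \frac{4230}{19}$ ($r{\left(n,H \right)} = \frac{705}{\frac{1}{6} \left(-19\right)} = \frac{705}{- \frac{19}{6}} = 705 \left(- \frac{6}{19}\right) = - \frac{4230}{19}$)
$\left(- o{\left(-539 \right)} - 271653\right) \left(-294548 + r{\left(-43,636 \right)}\right) = \left(\left(-1\right) \left(-148\right) - 271653\right) \left(-294548 - \frac{4230}{19}\right) = \left(148 - 271653\right) \left(- \frac{5600642}{19}\right) = \left(-271505\right) \left(- \frac{5600642}{19}\right) = \frac{1520602306210}{19}$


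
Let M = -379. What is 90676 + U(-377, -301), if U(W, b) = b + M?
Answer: 89996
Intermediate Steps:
U(W, b) = -379 + b (U(W, b) = b - 379 = -379 + b)
90676 + U(-377, -301) = 90676 + (-379 - 301) = 90676 - 680 = 89996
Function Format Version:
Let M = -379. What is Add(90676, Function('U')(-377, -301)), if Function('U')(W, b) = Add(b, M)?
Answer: 89996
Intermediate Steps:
Function('U')(W, b) = Add(-379, b) (Function('U')(W, b) = Add(b, -379) = Add(-379, b))
Add(90676, Function('U')(-377, -301)) = Add(90676, Add(-379, -301)) = Add(90676, -680) = 89996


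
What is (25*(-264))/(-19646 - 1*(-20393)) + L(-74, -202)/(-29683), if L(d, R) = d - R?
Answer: -65334472/7391067 ≈ -8.8397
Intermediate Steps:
(25*(-264))/(-19646 - 1*(-20393)) + L(-74, -202)/(-29683) = (25*(-264))/(-19646 - 1*(-20393)) + (-74 - 1*(-202))/(-29683) = -6600/(-19646 + 20393) + (-74 + 202)*(-1/29683) = -6600/747 + 128*(-1/29683) = -6600*1/747 - 128/29683 = -2200/249 - 128/29683 = -65334472/7391067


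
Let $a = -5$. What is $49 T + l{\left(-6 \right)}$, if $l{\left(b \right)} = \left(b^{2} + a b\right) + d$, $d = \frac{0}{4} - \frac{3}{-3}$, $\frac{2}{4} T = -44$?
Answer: $-4245$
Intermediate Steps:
$T = -88$ ($T = 2 \left(-44\right) = -88$)
$d = 1$ ($d = 0 \cdot \frac{1}{4} - -1 = 0 + 1 = 1$)
$l{\left(b \right)} = 1 + b^{2} - 5 b$ ($l{\left(b \right)} = \left(b^{2} - 5 b\right) + 1 = 1 + b^{2} - 5 b$)
$49 T + l{\left(-6 \right)} = 49 \left(-88\right) + \left(1 + \left(-6\right)^{2} - -30\right) = -4312 + \left(1 + 36 + 30\right) = -4312 + 67 = -4245$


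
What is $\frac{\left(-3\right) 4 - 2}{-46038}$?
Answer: $\frac{7}{23019} \approx 0.0003041$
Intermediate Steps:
$\frac{\left(-3\right) 4 - 2}{-46038} = \left(-12 - 2\right) \left(- \frac{1}{46038}\right) = \left(-14\right) \left(- \frac{1}{46038}\right) = \frac{7}{23019}$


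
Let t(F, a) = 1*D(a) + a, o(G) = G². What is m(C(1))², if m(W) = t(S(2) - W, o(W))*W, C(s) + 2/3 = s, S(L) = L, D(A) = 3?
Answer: 784/729 ≈ 1.0754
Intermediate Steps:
t(F, a) = 3 + a (t(F, a) = 1*3 + a = 3 + a)
C(s) = -⅔ + s
m(W) = W*(3 + W²) (m(W) = (3 + W²)*W = W*(3 + W²))
m(C(1))² = ((-⅔ + 1)*(3 + (-⅔ + 1)²))² = ((3 + (⅓)²)/3)² = ((3 + ⅑)/3)² = ((⅓)*(28/9))² = (28/27)² = 784/729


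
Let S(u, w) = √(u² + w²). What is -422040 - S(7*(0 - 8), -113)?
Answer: -422040 - √15905 ≈ -4.2217e+5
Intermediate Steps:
-422040 - S(7*(0 - 8), -113) = -422040 - √((7*(0 - 8))² + (-113)²) = -422040 - √((7*(-8))² + 12769) = -422040 - √((-56)² + 12769) = -422040 - √(3136 + 12769) = -422040 - √15905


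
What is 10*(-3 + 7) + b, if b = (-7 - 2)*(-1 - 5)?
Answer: 94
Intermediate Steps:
b = 54 (b = -9*(-6) = 54)
10*(-3 + 7) + b = 10*(-3 + 7) + 54 = 10*4 + 54 = 40 + 54 = 94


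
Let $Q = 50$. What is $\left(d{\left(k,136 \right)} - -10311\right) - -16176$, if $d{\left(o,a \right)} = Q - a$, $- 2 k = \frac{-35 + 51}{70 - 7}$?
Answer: $26401$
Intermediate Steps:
$k = - \frac{8}{63}$ ($k = - \frac{\left(-35 + 51\right) \frac{1}{70 - 7}}{2} = - \frac{16 \cdot \frac{1}{63}}{2} = \left(- \frac{1}{2}\right) \frac{16}{63} = - \frac{8}{63} \approx -0.12698$)
$d{\left(o,a \right)} = 50 - a$
$\left(d{\left(k,136 \right)} - -10311\right) - -16176 = \left(\left(50 - 136\right) - -10311\right) - -16176 = \left(\left(50 - 136\right) + 10311\right) + 16176 = \left(-86 + 10311\right) + 16176 = 10225 + 16176 = 26401$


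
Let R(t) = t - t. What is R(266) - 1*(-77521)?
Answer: 77521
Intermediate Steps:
R(t) = 0
R(266) - 1*(-77521) = 0 - 1*(-77521) = 0 + 77521 = 77521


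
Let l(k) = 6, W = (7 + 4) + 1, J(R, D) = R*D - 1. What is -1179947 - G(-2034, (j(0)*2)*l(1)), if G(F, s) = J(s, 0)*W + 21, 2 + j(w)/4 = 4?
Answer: -1179956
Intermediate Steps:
j(w) = 8 (j(w) = -8 + 4*4 = -8 + 16 = 8)
J(R, D) = -1 + D*R (J(R, D) = D*R - 1 = -1 + D*R)
W = 12 (W = 11 + 1 = 12)
G(F, s) = 9 (G(F, s) = (-1 + 0*s)*12 + 21 = (-1 + 0)*12 + 21 = -1*12 + 21 = -12 + 21 = 9)
-1179947 - G(-2034, (j(0)*2)*l(1)) = -1179947 - 1*9 = -1179947 - 9 = -1179956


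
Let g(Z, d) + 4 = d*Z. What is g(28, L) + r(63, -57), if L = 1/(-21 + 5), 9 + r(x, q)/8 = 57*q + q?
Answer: -106103/4 ≈ -26526.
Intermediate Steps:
r(x, q) = -72 + 464*q (r(x, q) = -72 + 8*(57*q + q) = -72 + 8*(58*q) = -72 + 464*q)
L = -1/16 (L = 1/(-16) = -1/16 ≈ -0.062500)
g(Z, d) = -4 + Z*d (g(Z, d) = -4 + d*Z = -4 + Z*d)
g(28, L) + r(63, -57) = (-4 + 28*(-1/16)) + (-72 + 464*(-57)) = (-4 - 7/4) + (-72 - 26448) = -23/4 - 26520 = -106103/4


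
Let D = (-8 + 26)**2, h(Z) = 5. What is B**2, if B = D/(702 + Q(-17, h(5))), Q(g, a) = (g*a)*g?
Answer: 104976/4609609 ≈ 0.022773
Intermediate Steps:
Q(g, a) = a*g**2 (Q(g, a) = (a*g)*g = a*g**2)
D = 324 (D = 18**2 = 324)
B = 324/2147 (B = 324/(702 + 5*(-17)**2) = 324/(702 + 5*289) = 324/(702 + 1445) = 324/2147 ≈ 0.15091)
B**2 = (324/2147)**2 = 104976/4609609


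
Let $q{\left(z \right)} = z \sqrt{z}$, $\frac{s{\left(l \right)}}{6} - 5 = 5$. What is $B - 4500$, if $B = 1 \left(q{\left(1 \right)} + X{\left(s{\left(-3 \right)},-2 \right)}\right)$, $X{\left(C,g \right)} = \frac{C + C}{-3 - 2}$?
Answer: $-4523$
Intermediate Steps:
$s{\left(l \right)} = 60$ ($s{\left(l \right)} = 30 + 6 \cdot 5 = 30 + 30 = 60$)
$q{\left(z \right)} = z^{\frac{3}{2}}$
$X{\left(C,g \right)} = - \frac{2 C}{5}$ ($X{\left(C,g \right)} = \frac{2 C}{-5} = 2 C \left(- \frac{1}{5}\right) = - \frac{2 C}{5}$)
$B = -23$ ($B = 1 \left(1^{\frac{3}{2}} - 24\right) = 1 \left(1 - 24\right) = 1 \left(-23\right) = -23$)
$B - 4500 = -23 - 4500 = -4523$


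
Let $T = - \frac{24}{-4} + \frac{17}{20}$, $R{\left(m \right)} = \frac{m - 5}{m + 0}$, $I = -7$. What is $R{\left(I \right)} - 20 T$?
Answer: $- \frac{947}{7} \approx -135.29$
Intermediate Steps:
$R{\left(m \right)} = \frac{-5 + m}{m}$
$T = \frac{137}{20}$ ($T = \left(-24\right) \left(- \frac{1}{4}\right) + 17 \cdot \frac{1}{20} = 6 + \frac{17}{20} = \frac{137}{20} \approx 6.85$)
$R{\left(I \right)} - 20 T = \frac{-5 - 7}{-7} - 137 = \left(- \frac{1}{7}\right) \left(-12\right) - 137 = \frac{12}{7} - 137 = - \frac{947}{7}$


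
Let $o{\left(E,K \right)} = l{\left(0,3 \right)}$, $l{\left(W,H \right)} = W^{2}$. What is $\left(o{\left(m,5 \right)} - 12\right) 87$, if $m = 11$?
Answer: $-1044$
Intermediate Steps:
$o{\left(E,K \right)} = 0$ ($o{\left(E,K \right)} = 0^{2} = 0$)
$\left(o{\left(m,5 \right)} - 12\right) 87 = \left(0 - 12\right) 87 = \left(-12\right) 87 = -1044$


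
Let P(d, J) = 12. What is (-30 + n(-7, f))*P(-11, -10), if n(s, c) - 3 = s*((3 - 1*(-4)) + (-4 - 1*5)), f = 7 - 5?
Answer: -156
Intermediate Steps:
f = 2
n(s, c) = 3 - 2*s (n(s, c) = 3 + s*((3 - 1*(-4)) + (-4 - 1*5)) = 3 + s*((3 + 4) + (-4 - 5)) = 3 + s*(7 - 9) = 3 + s*(-2) = 3 - 2*s)
(-30 + n(-7, f))*P(-11, -10) = (-30 + (3 - 2*(-7)))*12 = (-30 + (3 + 14))*12 = (-30 + 17)*12 = -13*12 = -156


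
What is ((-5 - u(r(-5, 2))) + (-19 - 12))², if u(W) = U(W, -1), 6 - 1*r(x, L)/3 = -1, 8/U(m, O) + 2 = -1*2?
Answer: 1156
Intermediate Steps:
U(m, O) = -2 (U(m, O) = 8/(-2 - 1*2) = 8/(-2 - 2) = 8/(-4) = 8*(-¼) = -2)
r(x, L) = 21 (r(x, L) = 18 - 3*(-1) = 18 + 3 = 21)
u(W) = -2
((-5 - u(r(-5, 2))) + (-19 - 12))² = ((-5 - 1*(-2)) + (-19 - 12))² = ((-5 + 2) - 31)² = (-3 - 31)² = (-34)² = 1156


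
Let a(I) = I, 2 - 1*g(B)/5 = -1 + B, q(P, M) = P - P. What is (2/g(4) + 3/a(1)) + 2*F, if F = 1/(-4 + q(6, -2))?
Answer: 21/10 ≈ 2.1000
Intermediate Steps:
q(P, M) = 0
g(B) = 15 - 5*B (g(B) = 10 - 5*(-1 + B) = 10 + (5 - 5*B) = 15 - 5*B)
F = -¼ (F = 1/(-4 + 0) = 1/(-4) = -¼ ≈ -0.25000)
(2/g(4) + 3/a(1)) + 2*F = (2/(15 - 5*4) + 3/1) + 2*(-¼) = (2/(15 - 20) + 3*1) - ½ = (2/(-5) + 3) - ½ = (2*(-⅕) + 3) - ½ = (-⅖ + 3) - ½ = 13/5 - ½ = 21/10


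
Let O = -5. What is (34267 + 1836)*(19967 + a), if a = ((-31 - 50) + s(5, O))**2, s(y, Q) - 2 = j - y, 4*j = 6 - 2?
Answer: 969582168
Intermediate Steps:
j = 1 (j = (6 - 2)/4 = (1/4)*4 = 1)
s(y, Q) = 3 - y (s(y, Q) = 2 + (1 - y) = 3 - y)
a = 6889 (a = ((-31 - 50) + (3 - 1*5))**2 = (-81 + (3 - 5))**2 = (-81 - 2)**2 = (-83)**2 = 6889)
(34267 + 1836)*(19967 + a) = (34267 + 1836)*(19967 + 6889) = 36103*26856 = 969582168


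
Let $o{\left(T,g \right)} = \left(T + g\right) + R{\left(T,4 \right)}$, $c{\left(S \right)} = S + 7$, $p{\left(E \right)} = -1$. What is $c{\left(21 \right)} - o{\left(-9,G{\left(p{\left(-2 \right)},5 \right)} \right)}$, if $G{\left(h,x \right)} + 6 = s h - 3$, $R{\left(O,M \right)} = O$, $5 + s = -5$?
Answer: $45$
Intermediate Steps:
$s = -10$ ($s = -5 - 5 = -10$)
$c{\left(S \right)} = 7 + S$
$G{\left(h,x \right)} = -9 - 10 h$ ($G{\left(h,x \right)} = -6 - \left(3 + 10 h\right) = -9 - 10 h$)
$o{\left(T,g \right)} = g + 2 T$ ($o{\left(T,g \right)} = \left(T + g\right) + T = g + 2 T$)
$c{\left(21 \right)} - o{\left(-9,G{\left(p{\left(-2 \right)},5 \right)} \right)} = \left(7 + 21\right) - \left(\left(-9 - -10\right) + 2 \left(-9\right)\right) = 28 - \left(\left(-9 + 10\right) - 18\right) = 28 - \left(1 - 18\right) = 28 - -17 = 28 + 17 = 45$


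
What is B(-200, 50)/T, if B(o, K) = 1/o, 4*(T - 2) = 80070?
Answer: -1/4003900 ≈ -2.4976e-7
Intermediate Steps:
T = 40039/2 (T = 2 + (¼)*80070 = 2 + 40035/2 = 40039/2 ≈ 20020.)
B(-200, 50)/T = 1/((-200)*(40039/2)) = -1/200*2/40039 = -1/4003900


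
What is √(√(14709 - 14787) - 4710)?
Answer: √(-4710 + I*√78) ≈ 0.0643 + 68.63*I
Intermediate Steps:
√(√(14709 - 14787) - 4710) = √(√(-78) - 4710) = √(I*√78 - 4710) = √(-4710 + I*√78)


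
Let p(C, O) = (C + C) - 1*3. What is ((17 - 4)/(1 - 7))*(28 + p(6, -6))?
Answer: -481/6 ≈ -80.167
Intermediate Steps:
p(C, O) = -3 + 2*C (p(C, O) = 2*C - 3 = -3 + 2*C)
((17 - 4)/(1 - 7))*(28 + p(6, -6)) = ((17 - 4)/(1 - 7))*(28 + (-3 + 2*6)) = (13/(-6))*(28 + (-3 + 12)) = (13*(-⅙))*(28 + 9) = -13/6*37 = -481/6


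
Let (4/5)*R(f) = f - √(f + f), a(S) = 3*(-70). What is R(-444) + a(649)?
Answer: -765 - 5*I*√222/2 ≈ -765.0 - 37.249*I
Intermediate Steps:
a(S) = -210
R(f) = 5*f/4 - 5*√2*√f/4 (R(f) = 5*(f - √(f + f))/4 = 5*(f - √(2*f))/4 = 5*(f - √2*√f)/4 = 5*f/4 - 5*√2*√f/4)
R(-444) + a(649) = ((5/4)*(-444) - 5*√2*√(-444)/4) - 210 = (-555 - 5*√2*2*I*√111/4) - 210 = (-555 - 5*I*√222/2) - 210 = -765 - 5*I*√222/2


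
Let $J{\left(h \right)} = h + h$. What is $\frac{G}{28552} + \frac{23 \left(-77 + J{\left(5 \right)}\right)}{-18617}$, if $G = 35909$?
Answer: $\frac{712516485}{531552584} \approx 1.3404$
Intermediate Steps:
$J{\left(h \right)} = 2 h$
$\frac{G}{28552} + \frac{23 \left(-77 + J{\left(5 \right)}\right)}{-18617} = \frac{35909}{28552} + \frac{23 \left(-77 + 2 \cdot 5\right)}{-18617} = 35909 \cdot \frac{1}{28552} + 23 \left(-77 + 10\right) \left(- \frac{1}{18617}\right) = \frac{35909}{28552} + 23 \left(-67\right) \left(- \frac{1}{18617}\right) = \frac{35909}{28552} - - \frac{1541}{18617} = \frac{35909}{28552} + \frac{1541}{18617} = \frac{712516485}{531552584}$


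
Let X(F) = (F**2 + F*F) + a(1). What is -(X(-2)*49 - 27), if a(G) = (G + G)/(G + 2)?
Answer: -1193/3 ≈ -397.67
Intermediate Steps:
a(G) = 2*G/(2 + G) (a(G) = (2*G)/(2 + G) = 2*G/(2 + G))
X(F) = 2/3 + 2*F**2 (X(F) = (F**2 + F*F) + 2*1/(2 + 1) = (F**2 + F**2) + 2*1/3 = 2*F**2 + 2*1*(1/3) = 2*F**2 + 2/3 = 2/3 + 2*F**2)
-(X(-2)*49 - 27) = -((2/3 + 2*(-2)**2)*49 - 27) = -((2/3 + 2*4)*49 - 27) = -((2/3 + 8)*49 - 27) = -((26/3)*49 - 27) = -(1274/3 - 27) = -1*1193/3 = -1193/3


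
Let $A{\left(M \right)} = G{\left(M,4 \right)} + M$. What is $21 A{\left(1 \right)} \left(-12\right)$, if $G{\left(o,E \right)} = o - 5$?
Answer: $756$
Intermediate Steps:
$G{\left(o,E \right)} = -5 + o$
$A{\left(M \right)} = -5 + 2 M$ ($A{\left(M \right)} = \left(-5 + M\right) + M = -5 + 2 M$)
$21 A{\left(1 \right)} \left(-12\right) = 21 \left(-5 + 2 \cdot 1\right) \left(-12\right) = 21 \left(-5 + 2\right) \left(-12\right) = 21 \left(-3\right) \left(-12\right) = \left(-63\right) \left(-12\right) = 756$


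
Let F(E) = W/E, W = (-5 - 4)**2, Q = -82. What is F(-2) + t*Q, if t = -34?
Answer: 5495/2 ≈ 2747.5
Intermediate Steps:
W = 81 (W = (-9)**2 = 81)
F(E) = 81/E
F(-2) + t*Q = 81/(-2) - 34*(-82) = 81*(-1/2) + 2788 = -81/2 + 2788 = 5495/2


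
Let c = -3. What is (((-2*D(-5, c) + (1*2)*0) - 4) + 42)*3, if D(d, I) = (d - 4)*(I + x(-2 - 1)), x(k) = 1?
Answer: 6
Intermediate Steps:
D(d, I) = (1 + I)*(-4 + d) (D(d, I) = (d - 4)*(I + 1) = (-4 + d)*(1 + I) = (1 + I)*(-4 + d))
(((-2*D(-5, c) + (1*2)*0) - 4) + 42)*3 = (((-2*(-4 - 5 - 4*(-3) - 3*(-5)) + (1*2)*0) - 4) + 42)*3 = (((-2*(-4 - 5 + 12 + 15) + 2*0) - 4) + 42)*3 = (((-2*18 + 0) - 4) + 42)*3 = (((-36 + 0) - 4) + 42)*3 = ((-36 - 4) + 42)*3 = (-40 + 42)*3 = 2*3 = 6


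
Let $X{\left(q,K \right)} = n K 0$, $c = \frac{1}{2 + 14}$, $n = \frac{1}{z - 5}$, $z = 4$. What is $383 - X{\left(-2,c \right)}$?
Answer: $383$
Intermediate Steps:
$n = -1$ ($n = \frac{1}{4 - 5} = \frac{1}{-1} = -1$)
$c = \frac{1}{16} \approx 0.0625$
$X{\left(q,K \right)} = 0$ ($X{\left(q,K \right)} = - K 0 = 0$)
$383 - X{\left(-2,c \right)} = 383 - 0 = 383 + 0 = 383$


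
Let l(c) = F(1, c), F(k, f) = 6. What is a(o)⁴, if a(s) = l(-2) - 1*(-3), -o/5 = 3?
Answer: 6561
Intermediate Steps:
o = -15 (o = -5*3 = -15)
l(c) = 6
a(s) = 9 (a(s) = 6 - 1*(-3) = 6 + 3 = 9)
a(o)⁴ = 9⁴ = 6561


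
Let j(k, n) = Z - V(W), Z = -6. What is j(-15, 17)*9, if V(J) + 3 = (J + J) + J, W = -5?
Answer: 108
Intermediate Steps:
V(J) = -3 + 3*J (V(J) = -3 + ((J + J) + J) = -3 + (2*J + J) = -3 + 3*J)
j(k, n) = 12 (j(k, n) = -6 - (-3 + 3*(-5)) = -6 - (-3 - 15) = -6 - 1*(-18) = -6 + 18 = 12)
j(-15, 17)*9 = 12*9 = 108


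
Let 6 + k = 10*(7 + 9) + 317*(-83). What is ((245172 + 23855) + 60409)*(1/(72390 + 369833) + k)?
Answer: -3810660997266360/442223 ≈ -8.6171e+9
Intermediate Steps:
k = -26157 (k = -6 + (10*(7 + 9) + 317*(-83)) = -6 + (10*16 - 26311) = -6 + (160 - 26311) = -6 - 26151 = -26157)
((245172 + 23855) + 60409)*(1/(72390 + 369833) + k) = ((245172 + 23855) + 60409)*(1/(72390 + 369833) - 26157) = (269027 + 60409)*(1/442223 - 26157) = 329436*(1/442223 - 26157) = 329436*(-11567227010/442223) = -3810660997266360/442223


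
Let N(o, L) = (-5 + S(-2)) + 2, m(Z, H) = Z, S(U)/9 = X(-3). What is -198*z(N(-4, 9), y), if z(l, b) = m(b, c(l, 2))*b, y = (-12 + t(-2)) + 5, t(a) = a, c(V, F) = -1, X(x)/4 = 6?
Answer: -16038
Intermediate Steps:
X(x) = 24 (X(x) = 4*6 = 24)
S(U) = 216 (S(U) = 9*24 = 216)
y = -9 (y = (-12 - 2) + 5 = -14 + 5 = -9)
N(o, L) = 213 (N(o, L) = (-5 + 216) + 2 = 211 + 2 = 213)
z(l, b) = b**2 (z(l, b) = b*b = b**2)
-198*z(N(-4, 9), y) = -198*(-9)**2 = -198*81 = -16038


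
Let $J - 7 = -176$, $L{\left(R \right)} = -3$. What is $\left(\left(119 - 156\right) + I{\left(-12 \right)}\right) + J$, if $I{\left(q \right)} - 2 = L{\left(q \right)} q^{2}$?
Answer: $-636$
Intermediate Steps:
$J = -169$ ($J = 7 - 176 = -169$)
$I{\left(q \right)} = 2 - 3 q^{2}$
$\left(\left(119 - 156\right) + I{\left(-12 \right)}\right) + J = \left(\left(119 - 156\right) + \left(2 - 3 \left(-12\right)^{2}\right)\right) - 169 = \left(\left(119 - 156\right) + \left(2 - 432\right)\right) - 169 = \left(-37 + \left(2 - 432\right)\right) - 169 = \left(-37 - 430\right) - 169 = -467 - 169 = -636$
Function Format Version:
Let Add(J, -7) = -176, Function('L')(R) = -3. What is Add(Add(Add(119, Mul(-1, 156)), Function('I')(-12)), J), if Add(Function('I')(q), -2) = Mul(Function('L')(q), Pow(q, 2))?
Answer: -636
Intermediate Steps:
J = -169 (J = Add(7, -176) = -169)
Function('I')(q) = Add(2, Mul(-3, Pow(q, 2)))
Add(Add(Add(119, Mul(-1, 156)), Function('I')(-12)), J) = Add(Add(Add(119, Mul(-1, 156)), Add(2, Mul(-3, Pow(-12, 2)))), -169) = Add(Add(Add(119, -156), Add(2, Mul(-3, 144))), -169) = Add(Add(-37, Add(2, -432)), -169) = Add(Add(-37, -430), -169) = Add(-467, -169) = -636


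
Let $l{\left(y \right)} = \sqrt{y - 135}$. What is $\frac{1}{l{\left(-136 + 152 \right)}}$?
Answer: $- \frac{i \sqrt{119}}{119} \approx - 0.09167 i$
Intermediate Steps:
$l{\left(y \right)} = \sqrt{-135 + y}$
$\frac{1}{l{\left(-136 + 152 \right)}} = \frac{1}{\sqrt{-135 + \left(-136 + 152\right)}} = \frac{1}{\sqrt{-135 + 16}} = \frac{1}{\sqrt{-119}} = \frac{1}{i \sqrt{119}} = - \frac{i \sqrt{119}}{119}$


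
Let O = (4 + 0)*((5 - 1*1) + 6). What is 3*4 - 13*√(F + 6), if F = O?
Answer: 12 - 13*√46 ≈ -76.170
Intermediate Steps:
O = 40 (O = 4*((5 - 1) + 6) = 4*(4 + 6) = 4*10 = 40)
F = 40
3*4 - 13*√(F + 6) = 3*4 - 13*√(40 + 6) = 12 - 13*√46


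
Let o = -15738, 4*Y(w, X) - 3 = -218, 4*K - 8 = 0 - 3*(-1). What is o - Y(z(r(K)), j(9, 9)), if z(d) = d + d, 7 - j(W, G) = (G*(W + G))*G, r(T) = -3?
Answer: -62737/4 ≈ -15684.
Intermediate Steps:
K = 11/4 (K = 2 + (0 - 3*(-1))/4 = 2 + (0 + 3)/4 = 2 + (¼)*3 = 2 + ¾ = 11/4 ≈ 2.7500)
j(W, G) = 7 - G²*(G + W) (j(W, G) = 7 - G*(W + G)*G = 7 - G*(G + W)*G = 7 - G²*(G + W))
z(d) = 2*d
Y(w, X) = -215/4 (Y(w, X) = ¾ + (¼)*(-218) = ¾ - 109/2 = -215/4)
o - Y(z(r(K)), j(9, 9)) = -15738 - 1*(-215/4) = -15738 + 215/4 = -62737/4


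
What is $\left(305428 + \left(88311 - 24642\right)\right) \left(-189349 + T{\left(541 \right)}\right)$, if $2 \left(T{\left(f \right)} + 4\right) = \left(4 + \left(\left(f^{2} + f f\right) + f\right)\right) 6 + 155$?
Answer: $\frac{1157817057427}{2} \approx 5.7891 \cdot 10^{11}$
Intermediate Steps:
$T{\left(f \right)} = \frac{171}{2} + 3 f + 6 f^{2}$ ($T{\left(f \right)} = -4 + \frac{\left(4 + \left(\left(f^{2} + f f\right) + f\right)\right) 6 + 155}{2} = -4 + \frac{\left(4 + \left(\left(f^{2} + f^{2}\right) + f\right)\right) 6 + 155}{2} = -4 + \frac{\left(4 + \left(2 f^{2} + f\right)\right) 6 + 155}{2} = -4 + \frac{\left(4 + \left(f + 2 f^{2}\right)\right) 6 + 155}{2} = -4 + \frac{\left(4 + f + 2 f^{2}\right) 6 + 155}{2} = -4 + \frac{\left(24 + 6 f + 12 f^{2}\right) + 155}{2} = -4 + \frac{179 + 6 f + 12 f^{2}}{2} = -4 + \left(\frac{179}{2} + 3 f + 6 f^{2}\right) = \frac{171}{2} + 3 f + 6 f^{2}$)
$\left(305428 + \left(88311 - 24642\right)\right) \left(-189349 + T{\left(541 \right)}\right) = \left(305428 + \left(88311 - 24642\right)\right) \left(-189349 + \left(\frac{171}{2} + 3 \cdot 541 + 6 \cdot 541^{2}\right)\right) = \left(305428 + 63669\right) \left(-189349 + \left(\frac{171}{2} + 1623 + 6 \cdot 292681\right)\right) = 369097 \left(-189349 + \left(\frac{171}{2} + 1623 + 1756086\right)\right) = 369097 \left(-189349 + \frac{3515589}{2}\right) = 369097 \cdot \frac{3136891}{2} = \frac{1157817057427}{2}$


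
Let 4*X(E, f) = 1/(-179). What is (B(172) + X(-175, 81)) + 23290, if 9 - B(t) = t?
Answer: 16558931/716 ≈ 23127.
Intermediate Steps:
X(E, f) = -1/716 (X(E, f) = (¼)/(-179) = (¼)*(-1/179) = -1/716)
B(t) = 9 - t
(B(172) + X(-175, 81)) + 23290 = ((9 - 1*172) - 1/716) + 23290 = ((9 - 172) - 1/716) + 23290 = (-163 - 1/716) + 23290 = -116709/716 + 23290 = 16558931/716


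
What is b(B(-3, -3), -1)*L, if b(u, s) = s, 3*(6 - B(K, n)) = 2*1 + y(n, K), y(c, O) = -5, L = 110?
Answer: -110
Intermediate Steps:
B(K, n) = 7 (B(K, n) = 6 - (2*1 - 5)/3 = 6 - (2 - 5)/3 = 6 - ⅓*(-3) = 6 + 1 = 7)
b(B(-3, -3), -1)*L = -1*110 = -110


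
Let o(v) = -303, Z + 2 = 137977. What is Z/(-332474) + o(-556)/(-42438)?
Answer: -479553619/1175794301 ≈ -0.40786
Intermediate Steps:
Z = 137975 (Z = -2 + 137977 = 137975)
Z/(-332474) + o(-556)/(-42438) = 137975/(-332474) - 303/(-42438) = 137975*(-1/332474) - 303*(-1/42438) = -137975/332474 + 101/14146 = -479553619/1175794301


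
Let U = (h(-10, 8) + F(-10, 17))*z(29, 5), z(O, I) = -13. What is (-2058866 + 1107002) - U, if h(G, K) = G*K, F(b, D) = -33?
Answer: -953333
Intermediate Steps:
U = 1469 (U = (-10*8 - 33)*(-13) = (-80 - 33)*(-13) = -113*(-13) = 1469)
(-2058866 + 1107002) - U = (-2058866 + 1107002) - 1*1469 = -951864 - 1469 = -953333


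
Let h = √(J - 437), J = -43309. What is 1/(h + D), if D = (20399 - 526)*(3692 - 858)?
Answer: 28160041/1585975818265235 - I*√43746/3171951636530470 ≈ 1.7756e-8 - 6.5939e-14*I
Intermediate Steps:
D = 56320082 (D = 19873*2834 = 56320082)
h = I*√43746 (h = √(-43309 - 437) = √(-43746) = I*√43746 ≈ 209.16*I)
1/(h + D) = 1/(I*√43746 + 56320082) = 1/(56320082 + I*√43746)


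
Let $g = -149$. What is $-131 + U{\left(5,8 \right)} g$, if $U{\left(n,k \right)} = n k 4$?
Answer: $-23971$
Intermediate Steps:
$U{\left(n,k \right)} = 4 k n$ ($U{\left(n,k \right)} = k n 4 = 4 k n$)
$-131 + U{\left(5,8 \right)} g = -131 + 4 \cdot 8 \cdot 5 \left(-149\right) = -131 + 160 \left(-149\right) = -131 - 23840 = -23971$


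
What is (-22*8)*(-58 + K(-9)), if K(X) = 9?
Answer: 8624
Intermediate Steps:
(-22*8)*(-58 + K(-9)) = (-22*8)*(-58 + 9) = -176*(-49) = 8624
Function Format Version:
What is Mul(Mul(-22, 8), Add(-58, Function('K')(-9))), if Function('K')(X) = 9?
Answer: 8624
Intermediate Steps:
Mul(Mul(-22, 8), Add(-58, Function('K')(-9))) = Mul(Mul(-22, 8), Add(-58, 9)) = Mul(-176, -49) = 8624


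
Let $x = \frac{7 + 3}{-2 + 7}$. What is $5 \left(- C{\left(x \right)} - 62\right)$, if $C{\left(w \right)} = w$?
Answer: $-320$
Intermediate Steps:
$x = 2$ ($x = \frac{10}{5} = 10 \cdot \frac{1}{5} = 2$)
$5 \left(- C{\left(x \right)} - 62\right) = 5 \left(\left(-1\right) 2 - 62\right) = 5 \left(-2 - 62\right) = 5 \left(-64\right) = -320$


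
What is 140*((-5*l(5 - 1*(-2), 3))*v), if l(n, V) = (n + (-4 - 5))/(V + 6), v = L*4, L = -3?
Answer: -5600/3 ≈ -1866.7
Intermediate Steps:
v = -12 (v = -3*4 = -12)
l(n, V) = (-9 + n)/(6 + V) (l(n, V) = (n - 9)/(6 + V) = (-9 + n)/(6 + V))
140*((-5*l(5 - 1*(-2), 3))*v) = 140*(-5*(-9 + (5 - 1*(-2)))/(6 + 3)*(-12)) = 140*(-5*(-9 + (5 + 2))/9*(-12)) = 140*(-5*(-9 + 7)/9*(-12)) = 140*(-5*(-2)/9*(-12)) = 140*(-5*(-2/9)*(-12)) = 140*((10/9)*(-12)) = 140*(-40/3) = -5600/3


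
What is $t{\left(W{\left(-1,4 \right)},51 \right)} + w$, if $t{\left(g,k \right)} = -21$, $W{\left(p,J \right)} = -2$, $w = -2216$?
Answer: $-2237$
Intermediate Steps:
$t{\left(W{\left(-1,4 \right)},51 \right)} + w = -21 - 2216 = -2237$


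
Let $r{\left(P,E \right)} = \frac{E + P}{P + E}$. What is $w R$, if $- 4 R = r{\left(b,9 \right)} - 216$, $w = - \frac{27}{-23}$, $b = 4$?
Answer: $\frac{5805}{92} \approx 63.098$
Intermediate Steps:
$r{\left(P,E \right)} = 1$ ($r{\left(P,E \right)} = \frac{E + P}{E + P} = 1$)
$w = \frac{27}{23}$ ($w = \left(-27\right) \left(- \frac{1}{23}\right) = \frac{27}{23} \approx 1.1739$)
$R = \frac{215}{4}$ ($R = - \frac{1 - 216}{4} = \left(- \frac{1}{4}\right) \left(-215\right) = \frac{215}{4} \approx 53.75$)
$w R = \frac{27}{23} \cdot \frac{215}{4} = \frac{5805}{92}$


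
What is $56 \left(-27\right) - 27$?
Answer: $-1539$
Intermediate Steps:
$56 \left(-27\right) - 27 = -1512 - 27 = -1539$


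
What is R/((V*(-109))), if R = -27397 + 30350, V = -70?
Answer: 2953/7630 ≈ 0.38702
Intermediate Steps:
R = 2953
R/((V*(-109))) = 2953/((-70*(-109))) = 2953/7630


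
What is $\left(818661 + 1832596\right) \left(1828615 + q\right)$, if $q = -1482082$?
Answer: $918748041981$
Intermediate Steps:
$\left(818661 + 1832596\right) \left(1828615 + q\right) = \left(818661 + 1832596\right) \left(1828615 - 1482082\right) = 2651257 \cdot 346533 = 918748041981$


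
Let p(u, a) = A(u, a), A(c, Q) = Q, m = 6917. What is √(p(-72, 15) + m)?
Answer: 2*√1733 ≈ 83.259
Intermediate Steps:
p(u, a) = a
√(p(-72, 15) + m) = √(15 + 6917) = √6932 = 2*√1733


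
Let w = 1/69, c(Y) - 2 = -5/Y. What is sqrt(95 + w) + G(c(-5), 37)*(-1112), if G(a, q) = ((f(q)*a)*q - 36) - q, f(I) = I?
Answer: -4485808 + 2*sqrt(113091)/69 ≈ -4.4858e+6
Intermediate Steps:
c(Y) = 2 - 5/Y
w = 1/69 ≈ 0.014493
G(a, q) = -36 - q + a*q**2 (G(a, q) = ((q*a)*q - 36) - q = ((a*q)*q - 36) - q = (a*q**2 - 36) - q = (-36 + a*q**2) - q = -36 - q + a*q**2)
sqrt(95 + w) + G(c(-5), 37)*(-1112) = sqrt(95 + 1/69) + (-36 - 1*37 + (2 - 5/(-5))*37**2)*(-1112) = sqrt(6556/69) + (-36 - 37 + (2 - 5*(-1/5))*1369)*(-1112) = 2*sqrt(113091)/69 + (-36 - 37 + (2 + 1)*1369)*(-1112) = 2*sqrt(113091)/69 + (-36 - 37 + 3*1369)*(-1112) = 2*sqrt(113091)/69 + (-36 - 37 + 4107)*(-1112) = 2*sqrt(113091)/69 + 4034*(-1112) = 2*sqrt(113091)/69 - 4485808 = -4485808 + 2*sqrt(113091)/69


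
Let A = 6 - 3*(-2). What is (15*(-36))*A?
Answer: -6480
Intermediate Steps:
A = 12 (A = 6 + 6 = 12)
(15*(-36))*A = (15*(-36))*12 = -540*12 = -6480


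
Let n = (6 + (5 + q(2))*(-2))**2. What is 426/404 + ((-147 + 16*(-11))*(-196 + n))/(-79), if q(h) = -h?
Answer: -12771389/15958 ≈ -800.31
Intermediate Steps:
n = 0 (n = (6 + (5 - 1*2)*(-2))**2 = (6 + (5 - 2)*(-2))**2 = (6 + 3*(-2))**2 = (6 - 6)**2 = 0**2 = 0)
426/404 + ((-147 + 16*(-11))*(-196 + n))/(-79) = 426/404 + ((-147 + 16*(-11))*(-196 + 0))/(-79) = 426*(1/404) + ((-147 - 176)*(-196))*(-1/79) = 213/202 - 323*(-196)*(-1/79) = 213/202 + 63308*(-1/79) = 213/202 - 63308/79 = -12771389/15958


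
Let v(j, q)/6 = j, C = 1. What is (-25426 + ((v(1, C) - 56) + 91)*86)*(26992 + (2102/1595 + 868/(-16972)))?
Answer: -800135014220580/1353517 ≈ -5.9115e+8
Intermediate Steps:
v(j, q) = 6*j
(-25426 + ((v(1, C) - 56) + 91)*86)*(26992 + (2102/1595 + 868/(-16972))) = (-25426 + ((6*1 - 56) + 91)*86)*(26992 + (2102/1595 + 868/(-16972))) = (-25426 + ((6 - 56) + 91)*86)*(26992 + (2102*(1/1595) + 868*(-1/16972))) = (-25426 + (-50 + 91)*86)*(26992 + (2102/1595 - 217/4243)) = (-25426 + 41*86)*(26992 + 8572671/6767585) = (-25426 + 3526)*(182679226991/6767585) = -21900*182679226991/6767585 = -800135014220580/1353517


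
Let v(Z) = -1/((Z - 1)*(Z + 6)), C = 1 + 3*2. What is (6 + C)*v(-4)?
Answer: 13/10 ≈ 1.3000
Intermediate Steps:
C = 7 (C = 1 + 6 = 7)
v(Z) = -1/((-1 + Z)*(6 + Z))
(6 + C)*v(-4) = (6 + 7)*(-1/(-6 + (-4)**2 + 5*(-4))) = 13*(-1/(-6 + 16 - 20)) = 13*(-1/(-10)) = 13*(-1*(-1/10)) = 13*(1/10) = 13/10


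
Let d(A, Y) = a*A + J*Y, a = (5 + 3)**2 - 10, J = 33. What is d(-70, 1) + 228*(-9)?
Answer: -5799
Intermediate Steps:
a = 54 (a = 8**2 - 10 = 64 - 10 = 54)
d(A, Y) = 33*Y + 54*A (d(A, Y) = 54*A + 33*Y = 33*Y + 54*A)
d(-70, 1) + 228*(-9) = (33*1 + 54*(-70)) + 228*(-9) = (33 - 3780) - 2052 = -3747 - 2052 = -5799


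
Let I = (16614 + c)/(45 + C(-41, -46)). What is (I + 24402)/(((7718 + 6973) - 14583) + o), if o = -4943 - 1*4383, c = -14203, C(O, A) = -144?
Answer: -2413387/912582 ≈ -2.6446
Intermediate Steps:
o = -9326 (o = -4943 - 4383 = -9326)
I = -2411/99 (I = (16614 - 14203)/(45 - 144) = 2411/(-99) = 2411*(-1/99) = -2411/99 ≈ -24.354)
(I + 24402)/(((7718 + 6973) - 14583) + o) = (-2411/99 + 24402)/(((7718 + 6973) - 14583) - 9326) = 2413387/(99*((14691 - 14583) - 9326)) = 2413387/(99*(108 - 9326)) = (2413387/99)/(-9218) = (2413387/99)*(-1/9218) = -2413387/912582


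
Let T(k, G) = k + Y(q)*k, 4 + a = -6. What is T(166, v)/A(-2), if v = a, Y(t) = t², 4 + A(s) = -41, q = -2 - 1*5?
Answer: -1660/9 ≈ -184.44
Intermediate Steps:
q = -7 (q = -2 - 5 = -7)
A(s) = -45 (A(s) = -4 - 41 = -45)
a = -10 (a = -4 - 6 = -10)
v = -10
T(k, G) = 50*k (T(k, G) = k + (-7)²*k = k + 49*k = 50*k)
T(166, v)/A(-2) = (50*166)/(-45) = 8300*(-1/45) = -1660/9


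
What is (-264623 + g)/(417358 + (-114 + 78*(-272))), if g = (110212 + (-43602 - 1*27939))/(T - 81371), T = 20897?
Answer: -16002849973/23949397272 ≈ -0.66819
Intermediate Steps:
g = -38671/60474 (g = (110212 + (-43602 - 1*27939))/(20897 - 81371) = (110212 + (-43602 - 27939))/(-60474) = (110212 - 71541)*(-1/60474) = 38671*(-1/60474) = -38671/60474 ≈ -0.63947)
(-264623 + g)/(417358 + (-114 + 78*(-272))) = (-264623 - 38671/60474)/(417358 + (-114 + 78*(-272))) = -16002849973/(60474*(417358 + (-114 - 21216))) = -16002849973/(60474*(417358 - 21330)) = -16002849973/60474/396028 = -16002849973/60474*1/396028 = -16002849973/23949397272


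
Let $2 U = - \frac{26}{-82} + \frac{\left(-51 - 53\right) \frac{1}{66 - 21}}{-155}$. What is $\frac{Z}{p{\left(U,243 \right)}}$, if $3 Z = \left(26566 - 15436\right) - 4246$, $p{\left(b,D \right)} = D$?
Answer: $\frac{6884}{729} \approx 9.4431$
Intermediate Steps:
$U = \frac{94939}{571950}$ ($U = \frac{- \frac{26}{-82} + \frac{\left(-51 - 53\right) \frac{1}{66 - 21}}{-155}}{2} = \frac{\left(-26\right) \left(- \frac{1}{82}\right) + - \frac{104}{45} \left(- \frac{1}{155}\right)}{2} = \frac{\frac{13}{41} + \left(-104\right) \frac{1}{45} \left(- \frac{1}{155}\right)}{2} = \frac{\frac{13}{41} - - \frac{104}{6975}}{2} = \frac{\frac{13}{41} + \frac{104}{6975}}{2} = \frac{1}{2} \cdot \frac{94939}{285975} = \frac{94939}{571950} \approx 0.16599$)
$Z = \frac{6884}{3}$ ($Z = \frac{\left(26566 - 15436\right) - 4246}{3} = \frac{11130 - 4246}{3} = \frac{1}{3} \cdot 6884 = \frac{6884}{3} \approx 2294.7$)
$\frac{Z}{p{\left(U,243 \right)}} = \frac{6884}{3 \cdot 243} = \frac{6884}{3} \cdot \frac{1}{243} = \frac{6884}{729}$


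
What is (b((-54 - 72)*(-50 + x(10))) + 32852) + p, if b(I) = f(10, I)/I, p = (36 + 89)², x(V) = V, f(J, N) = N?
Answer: 48478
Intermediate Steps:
p = 15625 (p = 125² = 15625)
b(I) = 1 (b(I) = I/I = 1)
(b((-54 - 72)*(-50 + x(10))) + 32852) + p = (1 + 32852) + 15625 = 32853 + 15625 = 48478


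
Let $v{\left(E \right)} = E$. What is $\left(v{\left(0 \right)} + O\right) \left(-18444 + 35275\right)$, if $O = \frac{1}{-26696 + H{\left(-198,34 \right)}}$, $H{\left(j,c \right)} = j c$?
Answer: $- \frac{16831}{33428} \approx -0.5035$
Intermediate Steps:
$H{\left(j,c \right)} = c j$
$O = - \frac{1}{33428}$ ($O = \frac{1}{-26696 + 34 \left(-198\right)} = \frac{1}{-26696 - 6732} = \frac{1}{-33428} = - \frac{1}{33428} \approx -2.9915 \cdot 10^{-5}$)
$\left(v{\left(0 \right)} + O\right) \left(-18444 + 35275\right) = \left(0 - \frac{1}{33428}\right) \left(-18444 + 35275\right) = \left(- \frac{1}{33428}\right) 16831 = - \frac{16831}{33428}$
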